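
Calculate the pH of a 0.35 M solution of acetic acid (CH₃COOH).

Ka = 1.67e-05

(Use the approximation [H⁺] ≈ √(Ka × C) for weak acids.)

[H⁺] = √(Ka × C) = √(1.67e-05 × 0.35) = 2.4176e-03. pH = -log(2.4176e-03)

pH = 2.62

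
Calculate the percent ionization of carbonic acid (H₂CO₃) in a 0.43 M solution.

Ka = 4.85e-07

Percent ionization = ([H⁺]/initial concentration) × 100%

Using Ka equilibrium: x² + Ka×x - Ka×C = 0. Solving: [H⁺] = 4.5643e-04. Percent = (4.5643e-04/0.43) × 100

Percent ionization = 0.106%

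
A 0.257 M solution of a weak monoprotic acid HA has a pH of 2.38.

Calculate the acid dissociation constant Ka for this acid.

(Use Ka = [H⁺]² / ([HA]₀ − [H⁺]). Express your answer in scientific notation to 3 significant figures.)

[H⁺] = 10^(−pH) = 10^(−2.38) = 4.169e-03 M. For HA ⇌ H⁺ + A⁻, Ka = [H⁺][A⁻]/[HA] = [H⁺]² / ([HA]₀ − [H⁺]) = (4.169e-03)² / (0.257 − 4.169e-03) = 6.87e-05.

K_a = 6.87e-05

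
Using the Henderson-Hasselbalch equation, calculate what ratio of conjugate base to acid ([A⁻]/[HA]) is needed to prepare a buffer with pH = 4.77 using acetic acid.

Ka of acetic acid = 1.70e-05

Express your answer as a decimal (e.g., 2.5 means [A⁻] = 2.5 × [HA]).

pKa = -log(1.70e-05) = 4.7696. pH = pKa + log([A⁻]/[HA]), so log([A⁻]/[HA]) = pH − pKa = 4.77 − 4.7696 = 0.0004. [A⁻]/[HA] = 10^(0.0004) = 1.00

[A⁻]/[HA] = 1.00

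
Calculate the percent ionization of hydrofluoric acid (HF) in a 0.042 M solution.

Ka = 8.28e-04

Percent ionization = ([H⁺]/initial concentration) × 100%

Using Ka equilibrium: x² + Ka×x - Ka×C = 0. Solving: [H⁺] = 5.4976e-03. Percent = (5.4976e-03/0.042) × 100

Percent ionization = 13.1%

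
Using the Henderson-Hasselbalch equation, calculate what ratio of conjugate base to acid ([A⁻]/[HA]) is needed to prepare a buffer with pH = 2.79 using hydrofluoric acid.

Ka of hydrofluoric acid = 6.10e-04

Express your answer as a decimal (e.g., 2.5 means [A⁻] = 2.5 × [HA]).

pKa = -log(6.10e-04) = 3.2147. pH = pKa + log([A⁻]/[HA]), so log([A⁻]/[HA]) = pH − pKa = 2.79 − 3.2147 = -0.4247. [A⁻]/[HA] = 10^(-0.4247) = 0.376

[A⁻]/[HA] = 0.376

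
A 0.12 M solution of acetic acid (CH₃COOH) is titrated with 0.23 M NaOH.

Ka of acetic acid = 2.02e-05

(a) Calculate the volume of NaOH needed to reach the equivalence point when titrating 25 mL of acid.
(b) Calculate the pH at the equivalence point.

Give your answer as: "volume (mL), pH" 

moles acid = 0.12 × 25/1000 = 0.003 mol; V_base = moles/0.23 × 1000 = 13.0 mL. At equivalence only the conjugate base is present: [A⁻] = 0.003/0.038 = 7.8857e-02 M. Kb = Kw/Ka = 4.95e-10; [OH⁻] = √(Kb × [A⁻]) = 6.2481e-06; pOH = 5.20; pH = 14 - pOH = 8.80.

V = 13.0 mL, pH = 8.80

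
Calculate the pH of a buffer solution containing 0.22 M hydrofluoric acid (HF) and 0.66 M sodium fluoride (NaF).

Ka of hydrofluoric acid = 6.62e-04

pKa = -log(6.62e-04) = 3.18. pH = pKa + log([A⁻]/[HA]) = 3.18 + log(0.66/0.22)

pH = 3.66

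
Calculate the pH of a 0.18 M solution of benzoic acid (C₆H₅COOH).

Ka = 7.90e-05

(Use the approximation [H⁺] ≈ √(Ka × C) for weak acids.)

[H⁺] = √(Ka × C) = √(7.90e-05 × 0.18) = 3.7709e-03. pH = -log(3.7709e-03)

pH = 2.42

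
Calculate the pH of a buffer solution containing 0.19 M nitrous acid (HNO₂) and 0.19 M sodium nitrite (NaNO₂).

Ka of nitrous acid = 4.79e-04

pKa = -log(4.79e-04) = 3.32. pH = pKa + log([A⁻]/[HA]) = 3.32 + log(0.19/0.19)

pH = 3.32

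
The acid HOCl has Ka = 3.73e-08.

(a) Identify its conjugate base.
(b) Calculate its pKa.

(a) The conjugate base is formed by removing one H⁺ from HOCl, giving OCl⁻. (b) pKa = -log(Ka) = -log(3.73e-08) = 7.43.

Conjugate base: OCl⁻; pK_a = 7.43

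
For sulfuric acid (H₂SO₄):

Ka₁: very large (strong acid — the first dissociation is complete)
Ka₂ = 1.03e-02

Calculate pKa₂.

pKa₂ = -log(Ka₂) = -log(1.03e-02) = 1.99.

pK_{a2} = 1.99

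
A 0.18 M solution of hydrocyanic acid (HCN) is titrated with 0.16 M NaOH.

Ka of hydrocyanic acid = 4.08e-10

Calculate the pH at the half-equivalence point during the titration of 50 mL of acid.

At half-equivalence [HA] = [A⁻], so Henderson-Hasselbalch gives pH = pKa = -log(4.08e-10) = 9.39.

pH = pKa = 9.39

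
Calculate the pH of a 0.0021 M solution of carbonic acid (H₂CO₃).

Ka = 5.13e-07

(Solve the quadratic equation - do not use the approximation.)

x² + Ka×x - Ka×C = 0. Using quadratic formula: [H⁺] = 3.2567e-05

pH = 4.49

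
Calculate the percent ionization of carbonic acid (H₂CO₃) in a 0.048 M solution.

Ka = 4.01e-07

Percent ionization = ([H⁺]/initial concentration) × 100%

Using Ka equilibrium: x² + Ka×x - Ka×C = 0. Solving: [H⁺] = 1.3854e-04. Percent = (1.3854e-04/0.048) × 100

Percent ionization = 0.289%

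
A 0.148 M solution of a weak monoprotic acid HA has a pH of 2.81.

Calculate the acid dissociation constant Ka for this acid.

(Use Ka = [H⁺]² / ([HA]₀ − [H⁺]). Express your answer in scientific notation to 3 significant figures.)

[H⁺] = 10^(−pH) = 10^(−2.81) = 1.549e-03 M. For HA ⇌ H⁺ + A⁻, Ka = [H⁺][A⁻]/[HA] = [H⁺]² / ([HA]₀ − [H⁺]) = (1.549e-03)² / (0.148 − 1.549e-03) = 1.64e-05.

K_a = 1.64e-05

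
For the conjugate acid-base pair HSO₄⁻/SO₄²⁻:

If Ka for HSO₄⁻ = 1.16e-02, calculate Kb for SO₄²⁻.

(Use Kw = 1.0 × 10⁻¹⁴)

For a conjugate pair Ka × Kb = Kw, so Kb = Kw/Ka = 1.0 × 10⁻¹⁴ / 1.16e-02 = 8.62e-13.

K_b = 8.62e-13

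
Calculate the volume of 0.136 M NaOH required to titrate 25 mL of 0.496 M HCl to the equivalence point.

At equivalence: moles acid = moles base. moles HCl = 0.496 × 25/1000 = 0.0124 mol. V_base = moles / 0.136 × 1000 = 91.2 mL.

V_{base} = 91.2 mL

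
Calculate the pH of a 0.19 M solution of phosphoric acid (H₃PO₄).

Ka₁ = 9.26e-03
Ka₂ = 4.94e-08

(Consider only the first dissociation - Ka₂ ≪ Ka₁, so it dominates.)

First dissociation dominates. From Ka₁ = [H⁺][HA⁻]/[H₂A], x² + Ka₁·x − Ka₁·C = 0 with C = 0.19 M and Ka₁ = 9.26e-03. Solving: [H⁺] = (−Ka₁ + √(Ka₁² + 4·Ka₁·C)) / 2 = 3.7570e-02 M. pH = -log(3.7570e-02) = 1.43.

pH = 1.43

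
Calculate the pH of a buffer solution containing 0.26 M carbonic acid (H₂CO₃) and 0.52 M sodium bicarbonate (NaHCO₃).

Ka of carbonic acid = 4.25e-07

pKa = -log(4.25e-07) = 6.37. pH = pKa + log([A⁻]/[HA]) = 6.37 + log(0.52/0.26)

pH = 6.67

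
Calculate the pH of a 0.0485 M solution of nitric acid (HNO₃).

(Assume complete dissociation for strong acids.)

[H⁺] = 0.0485 M for strong acid. pH = -log[H⁺] = -log(0.0485)

pH = 1.31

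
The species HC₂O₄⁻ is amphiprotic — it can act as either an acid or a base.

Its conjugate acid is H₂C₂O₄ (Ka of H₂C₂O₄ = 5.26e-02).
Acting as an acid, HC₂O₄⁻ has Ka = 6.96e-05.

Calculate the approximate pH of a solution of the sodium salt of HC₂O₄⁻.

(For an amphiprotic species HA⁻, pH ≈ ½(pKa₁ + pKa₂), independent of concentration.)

pKa₁ = -log(5.26e-02) = 1.28; pKa₂ = -log(6.96e-05) = 4.16. For an amphiprotic species, pH ≈ ½(pKa₁ + pKa₂) = ½(1.28 + 4.16) = 2.72.

pH = 2.72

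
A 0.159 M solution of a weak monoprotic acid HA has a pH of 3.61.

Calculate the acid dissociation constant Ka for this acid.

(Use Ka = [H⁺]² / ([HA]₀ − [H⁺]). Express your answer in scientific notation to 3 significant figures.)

[H⁺] = 10^(−pH) = 10^(−3.61) = 2.455e-04 M. For HA ⇌ H⁺ + A⁻, Ka = [H⁺][A⁻]/[HA] = [H⁺]² / ([HA]₀ − [H⁺]) = (2.455e-04)² / (0.159 − 2.455e-04) = 3.80e-07.

K_a = 3.80e-07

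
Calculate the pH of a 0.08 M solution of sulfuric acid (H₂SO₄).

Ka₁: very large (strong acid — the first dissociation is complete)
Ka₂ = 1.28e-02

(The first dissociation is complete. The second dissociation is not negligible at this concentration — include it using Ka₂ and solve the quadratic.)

First dissociation is complete: [H⁺]₀ = [HSO₄⁻]₀ = C = 0.08 M. Second dissociation HSO₄⁻ ⇌ H⁺ + SO₄²⁻: let x = [SO₄²⁻]. Ka₂ = (C + x)·x / (C − x) = 1.28e-02 → x² + (C + Ka₂)·x − Ka₂·C = 0 → x² + 0.09280·x − 1.024e-03 = 0. x = (−0.09280 + √(0.09280² + 4 × 1.024e-03)) / 2 = 9.9645e-03 M. [H⁺] = C + x = 0.08 + 9.9645e-03 = 8.9965e-02 M. pH = -log(8.9965e-02) = 1.05.

pH = 1.05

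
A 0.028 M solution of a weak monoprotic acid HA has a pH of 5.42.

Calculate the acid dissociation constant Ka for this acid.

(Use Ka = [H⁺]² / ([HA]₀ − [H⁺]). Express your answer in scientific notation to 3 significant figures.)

[H⁺] = 10^(−pH) = 10^(−5.42) = 3.802e-06 M. For HA ⇌ H⁺ + A⁻, Ka = [H⁺][A⁻]/[HA] = [H⁺]² / ([HA]₀ − [H⁺]) = (3.802e-06)² / (0.028 − 3.802e-06) = 5.16e-10.

K_a = 5.16e-10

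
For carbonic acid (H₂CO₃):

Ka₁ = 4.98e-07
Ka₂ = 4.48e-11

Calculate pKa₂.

pKa₂ = -log(Ka₂) = -log(4.48e-11) = 10.35.

pK_{a2} = 10.35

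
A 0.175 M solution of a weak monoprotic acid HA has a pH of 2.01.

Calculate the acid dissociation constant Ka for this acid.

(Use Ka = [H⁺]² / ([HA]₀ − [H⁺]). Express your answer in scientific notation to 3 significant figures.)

[H⁺] = 10^(−pH) = 10^(−2.01) = 9.772e-03 M. For HA ⇌ H⁺ + A⁻, Ka = [H⁺][A⁻]/[HA] = [H⁺]² / ([HA]₀ − [H⁺]) = (9.772e-03)² / (0.175 − 9.772e-03) = 5.78e-04.

K_a = 5.78e-04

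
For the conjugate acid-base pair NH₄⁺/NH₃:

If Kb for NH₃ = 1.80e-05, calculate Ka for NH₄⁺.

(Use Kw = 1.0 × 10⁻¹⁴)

For a conjugate pair Ka × Kb = Kw, so Ka = Kw/Kb = 1.0 × 10⁻¹⁴ / 1.80e-05 = 5.56e-10.

K_a = 5.56e-10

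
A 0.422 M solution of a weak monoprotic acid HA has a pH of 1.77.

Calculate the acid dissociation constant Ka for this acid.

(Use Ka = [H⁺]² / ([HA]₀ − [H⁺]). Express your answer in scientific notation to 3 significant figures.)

[H⁺] = 10^(−pH) = 10^(−1.77) = 1.698e-02 M. For HA ⇌ H⁺ + A⁻, Ka = [H⁺][A⁻]/[HA] = [H⁺]² / ([HA]₀ − [H⁺]) = (1.698e-02)² / (0.422 − 1.698e-02) = 7.12e-04.

K_a = 7.12e-04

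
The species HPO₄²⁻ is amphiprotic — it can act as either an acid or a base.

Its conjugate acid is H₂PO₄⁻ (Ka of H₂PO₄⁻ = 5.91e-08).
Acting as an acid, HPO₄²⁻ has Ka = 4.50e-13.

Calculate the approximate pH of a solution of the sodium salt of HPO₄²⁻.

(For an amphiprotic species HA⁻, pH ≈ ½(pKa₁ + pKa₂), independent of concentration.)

pKa₁ = -log(5.91e-08) = 7.23; pKa₂ = -log(4.50e-13) = 12.35. For an amphiprotic species, pH ≈ ½(pKa₁ + pKa₂) = ½(7.23 + 12.35) = 9.79.

pH = 9.79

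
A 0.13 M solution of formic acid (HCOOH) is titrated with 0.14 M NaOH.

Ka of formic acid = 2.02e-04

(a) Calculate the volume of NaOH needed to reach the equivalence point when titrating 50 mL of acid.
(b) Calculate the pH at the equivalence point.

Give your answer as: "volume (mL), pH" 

moles acid = 0.13 × 50/1000 = 0.0065 mol; V_base = moles/0.14 × 1000 = 46.4 mL. At equivalence only the conjugate base is present: [A⁻] = 0.0065/0.096 = 6.7407e-02 M. Kb = Kw/Ka = 4.95e-11; [OH⁻] = √(Kb × [A⁻]) = 1.8267e-06; pOH = 5.74; pH = 14 - pOH = 8.26.

V = 46.4 mL, pH = 8.26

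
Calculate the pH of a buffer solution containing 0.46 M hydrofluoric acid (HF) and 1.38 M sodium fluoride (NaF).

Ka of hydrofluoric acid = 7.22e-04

pKa = -log(7.22e-04) = 3.14. pH = pKa + log([A⁻]/[HA]) = 3.14 + log(1.38/0.46)

pH = 3.62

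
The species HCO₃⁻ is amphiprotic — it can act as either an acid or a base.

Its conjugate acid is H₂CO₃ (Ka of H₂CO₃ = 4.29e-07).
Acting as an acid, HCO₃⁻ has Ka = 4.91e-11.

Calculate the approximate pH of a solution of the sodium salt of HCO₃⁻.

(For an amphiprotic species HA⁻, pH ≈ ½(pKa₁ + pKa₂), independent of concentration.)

pKa₁ = -log(4.29e-07) = 6.37; pKa₂ = -log(4.91e-11) = 10.31. For an amphiprotic species, pH ≈ ½(pKa₁ + pKa₂) = ½(6.37 + 10.31) = 8.34.

pH = 8.34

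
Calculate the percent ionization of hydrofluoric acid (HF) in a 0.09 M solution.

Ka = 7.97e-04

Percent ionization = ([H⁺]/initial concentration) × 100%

Using Ka equilibrium: x² + Ka×x - Ka×C = 0. Solving: [H⁺] = 8.0802e-03. Percent = (8.0802e-03/0.09) × 100

Percent ionization = 8.98%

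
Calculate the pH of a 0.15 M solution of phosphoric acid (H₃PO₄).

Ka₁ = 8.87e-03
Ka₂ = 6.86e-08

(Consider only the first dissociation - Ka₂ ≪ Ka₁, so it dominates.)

First dissociation dominates. From Ka₁ = [H⁺][HA⁻]/[H₂A], x² + Ka₁·x − Ka₁·C = 0 with C = 0.15 M and Ka₁ = 8.87e-03. Solving: [H⁺] = (−Ka₁ + √(Ka₁² + 4·Ka₁·C)) / 2 = 3.2310e-02 M. pH = -log(3.2310e-02) = 1.49.

pH = 1.49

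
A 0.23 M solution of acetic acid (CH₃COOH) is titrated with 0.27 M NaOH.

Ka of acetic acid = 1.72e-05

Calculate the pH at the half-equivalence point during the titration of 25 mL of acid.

At half-equivalence [HA] = [A⁻], so Henderson-Hasselbalch gives pH = pKa = -log(1.72e-05) = 4.76.

pH = pKa = 4.76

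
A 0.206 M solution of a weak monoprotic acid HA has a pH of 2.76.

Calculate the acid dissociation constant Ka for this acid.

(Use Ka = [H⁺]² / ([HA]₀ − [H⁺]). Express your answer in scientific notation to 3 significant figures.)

[H⁺] = 10^(−pH) = 10^(−2.76) = 1.738e-03 M. For HA ⇌ H⁺ + A⁻, Ka = [H⁺][A⁻]/[HA] = [H⁺]² / ([HA]₀ − [H⁺]) = (1.738e-03)² / (0.206 − 1.738e-03) = 1.48e-05.

K_a = 1.48e-05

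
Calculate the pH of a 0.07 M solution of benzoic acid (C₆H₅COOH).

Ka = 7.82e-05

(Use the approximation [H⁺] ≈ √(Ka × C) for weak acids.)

[H⁺] = √(Ka × C) = √(7.82e-05 × 0.07) = 2.3397e-03. pH = -log(2.3397e-03)

pH = 2.63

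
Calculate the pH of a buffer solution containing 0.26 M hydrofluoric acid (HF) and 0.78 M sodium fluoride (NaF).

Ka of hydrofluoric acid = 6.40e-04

pKa = -log(6.40e-04) = 3.19. pH = pKa + log([A⁻]/[HA]) = 3.19 + log(0.78/0.26)

pH = 3.67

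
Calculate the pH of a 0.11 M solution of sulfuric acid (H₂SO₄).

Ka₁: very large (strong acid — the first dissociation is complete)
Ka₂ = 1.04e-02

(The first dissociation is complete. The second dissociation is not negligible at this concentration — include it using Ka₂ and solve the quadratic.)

First dissociation is complete: [H⁺]₀ = [HSO₄⁻]₀ = C = 0.11 M. Second dissociation HSO₄⁻ ⇌ H⁺ + SO₄²⁻: let x = [SO₄²⁻]. Ka₂ = (C + x)·x / (C − x) = 1.04e-02 → x² + (C + Ka₂)·x − Ka₂·C = 0 → x² + 0.12040·x − 1.144e-03 = 0. x = (−0.12040 + √(0.12040² + 4 × 1.144e-03)) / 2 = 8.8510e-03 M. [H⁺] = C + x = 0.11 + 8.8510e-03 = 1.1885e-01 M. pH = -log(1.1885e-01) = 0.92.

pH = 0.92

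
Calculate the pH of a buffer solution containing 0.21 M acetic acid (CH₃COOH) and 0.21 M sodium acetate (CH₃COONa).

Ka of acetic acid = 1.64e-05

pKa = -log(1.64e-05) = 4.79. pH = pKa + log([A⁻]/[HA]) = 4.79 + log(0.21/0.21)

pH = 4.79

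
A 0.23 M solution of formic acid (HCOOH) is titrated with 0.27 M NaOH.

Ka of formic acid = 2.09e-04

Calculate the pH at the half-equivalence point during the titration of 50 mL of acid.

At half-equivalence [HA] = [A⁻], so Henderson-Hasselbalch gives pH = pKa = -log(2.09e-04) = 3.68.

pH = pKa = 3.68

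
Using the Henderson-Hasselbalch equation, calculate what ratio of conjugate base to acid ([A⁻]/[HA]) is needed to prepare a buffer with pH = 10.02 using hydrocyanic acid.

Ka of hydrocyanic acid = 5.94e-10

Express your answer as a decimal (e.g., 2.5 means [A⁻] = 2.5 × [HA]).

pKa = -log(5.94e-10) = 9.2262. pH = pKa + log([A⁻]/[HA]), so log([A⁻]/[HA]) = pH − pKa = 10.02 − 9.2262 = 0.7938. [A⁻]/[HA] = 10^(0.7938) = 6.22

[A⁻]/[HA] = 6.22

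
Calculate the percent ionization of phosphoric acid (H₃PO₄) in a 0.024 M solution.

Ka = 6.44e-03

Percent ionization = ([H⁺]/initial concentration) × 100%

Using Ka equilibrium: x² + Ka×x - Ka×C = 0. Solving: [H⁺] = 9.6224e-03. Percent = (9.6224e-03/0.024) × 100

Percent ionization = 40.1%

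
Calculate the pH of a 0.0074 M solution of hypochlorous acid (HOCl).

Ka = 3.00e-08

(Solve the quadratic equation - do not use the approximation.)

x² + Ka×x - Ka×C = 0. Using quadratic formula: [H⁺] = 1.4885e-05

pH = 4.83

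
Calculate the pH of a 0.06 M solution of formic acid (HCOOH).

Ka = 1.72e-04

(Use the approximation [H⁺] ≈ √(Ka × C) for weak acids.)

[H⁺] = √(Ka × C) = √(1.72e-04 × 0.06) = 3.2125e-03. pH = -log(3.2125e-03)

pH = 2.49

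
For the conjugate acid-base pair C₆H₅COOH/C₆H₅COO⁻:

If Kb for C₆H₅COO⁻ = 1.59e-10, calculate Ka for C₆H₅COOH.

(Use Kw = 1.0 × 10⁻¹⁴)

For a conjugate pair Ka × Kb = Kw, so Ka = Kw/Kb = 1.0 × 10⁻¹⁴ / 1.59e-10 = 6.29e-05.

K_a = 6.29e-05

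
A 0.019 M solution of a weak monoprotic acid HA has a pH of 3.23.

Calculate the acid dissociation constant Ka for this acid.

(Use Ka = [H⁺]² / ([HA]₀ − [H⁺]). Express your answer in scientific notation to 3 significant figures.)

[H⁺] = 10^(−pH) = 10^(−3.23) = 5.888e-04 M. For HA ⇌ H⁺ + A⁻, Ka = [H⁺][A⁻]/[HA] = [H⁺]² / ([HA]₀ − [H⁺]) = (5.888e-04)² / (0.019 − 5.888e-04) = 1.88e-05.

K_a = 1.88e-05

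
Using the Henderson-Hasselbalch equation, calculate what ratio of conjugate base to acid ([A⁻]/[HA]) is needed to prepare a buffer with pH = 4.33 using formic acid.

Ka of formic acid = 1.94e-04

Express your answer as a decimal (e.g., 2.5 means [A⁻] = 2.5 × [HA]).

pKa = -log(1.94e-04) = 3.7122. pH = pKa + log([A⁻]/[HA]), so log([A⁻]/[HA]) = pH − pKa = 4.33 − 3.7122 = 0.6178. [A⁻]/[HA] = 10^(0.6178) = 4.15

[A⁻]/[HA] = 4.15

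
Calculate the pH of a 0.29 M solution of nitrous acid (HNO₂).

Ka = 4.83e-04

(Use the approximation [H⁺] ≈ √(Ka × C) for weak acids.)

[H⁺] = √(Ka × C) = √(4.83e-04 × 0.29) = 1.1835e-02. pH = -log(1.1835e-02)

pH = 1.93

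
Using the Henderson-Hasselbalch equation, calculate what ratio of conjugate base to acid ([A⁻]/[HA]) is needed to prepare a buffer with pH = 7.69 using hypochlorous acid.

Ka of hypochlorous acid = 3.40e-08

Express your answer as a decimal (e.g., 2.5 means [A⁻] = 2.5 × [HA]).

pKa = -log(3.40e-08) = 7.4685. pH = pKa + log([A⁻]/[HA]), so log([A⁻]/[HA]) = pH − pKa = 7.69 − 7.4685 = 0.2215. [A⁻]/[HA] = 10^(0.2215) = 1.67

[A⁻]/[HA] = 1.67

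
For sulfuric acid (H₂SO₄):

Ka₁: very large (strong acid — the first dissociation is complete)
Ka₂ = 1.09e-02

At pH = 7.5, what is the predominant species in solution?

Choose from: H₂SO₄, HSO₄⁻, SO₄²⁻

The first dissociation is complete, so H₂SO₄ itself is never the predominant species in water; pKa₂ = -log(1.09e-02) = 1.96. For a polyprotic acid the predominant species crosses at each pKa: below pKa_n the protonated form dominates, above it the deprotonated form does. At pH = 7.5, the predominant species is SO₄²⁻.

SO₄²⁻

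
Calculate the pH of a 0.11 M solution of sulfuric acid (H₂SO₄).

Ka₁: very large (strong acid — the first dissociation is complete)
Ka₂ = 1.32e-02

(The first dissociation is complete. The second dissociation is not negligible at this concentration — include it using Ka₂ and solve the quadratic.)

First dissociation is complete: [H⁺]₀ = [HSO₄⁻]₀ = C = 0.11 M. Second dissociation HSO₄⁻ ⇌ H⁺ + SO₄²⁻: let x = [SO₄²⁻]. Ka₂ = (C + x)·x / (C − x) = 1.32e-02 → x² + (C + Ka₂)·x − Ka₂·C = 0 → x² + 0.12320·x − 1.452e-03 = 0. x = (−0.12320 + √(0.12320² + 4 × 1.452e-03)) / 2 = 1.0833e-02 M. [H⁺] = C + x = 0.11 + 1.0833e-02 = 1.2083e-01 M. pH = -log(1.2083e-01) = 0.92.

pH = 0.92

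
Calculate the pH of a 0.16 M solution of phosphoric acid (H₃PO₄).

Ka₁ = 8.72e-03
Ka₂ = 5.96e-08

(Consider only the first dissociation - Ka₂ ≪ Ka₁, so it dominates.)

First dissociation dominates. From Ka₁ = [H⁺][HA⁻]/[H₂A], x² + Ka₁·x − Ka₁·C = 0 with C = 0.16 M and Ka₁ = 8.72e-03. Solving: [H⁺] = (−Ka₁ + √(Ka₁² + 4·Ka₁·C)) / 2 = 3.3246e-02 M. pH = -log(3.3246e-02) = 1.48.

pH = 1.48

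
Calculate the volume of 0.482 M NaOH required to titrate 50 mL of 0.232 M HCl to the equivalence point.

At equivalence: moles acid = moles base. moles HCl = 0.232 × 50/1000 = 0.0116 mol. V_base = moles / 0.482 × 1000 = 24.1 mL.

V_{base} = 24.1 mL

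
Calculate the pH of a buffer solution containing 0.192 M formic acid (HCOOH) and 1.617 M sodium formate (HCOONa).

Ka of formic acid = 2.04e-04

pKa = -log(2.04e-04) = 3.69. pH = pKa + log([A⁻]/[HA]) = 3.69 + log(1.617/0.192)

pH = 4.62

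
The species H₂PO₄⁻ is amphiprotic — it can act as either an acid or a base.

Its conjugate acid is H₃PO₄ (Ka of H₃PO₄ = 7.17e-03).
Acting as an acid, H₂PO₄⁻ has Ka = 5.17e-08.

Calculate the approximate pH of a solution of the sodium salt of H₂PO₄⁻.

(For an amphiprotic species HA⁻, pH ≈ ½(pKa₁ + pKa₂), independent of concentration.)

pKa₁ = -log(7.17e-03) = 2.14; pKa₂ = -log(5.17e-08) = 7.29. For an amphiprotic species, pH ≈ ½(pKa₁ + pKa₂) = ½(2.14 + 7.29) = 4.72.

pH = 4.72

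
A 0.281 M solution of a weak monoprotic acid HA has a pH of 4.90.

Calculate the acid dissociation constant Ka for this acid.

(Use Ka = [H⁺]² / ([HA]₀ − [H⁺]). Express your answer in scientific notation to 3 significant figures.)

[H⁺] = 10^(−pH) = 10^(−4.90) = 1.259e-05 M. For HA ⇌ H⁺ + A⁻, Ka = [H⁺][A⁻]/[HA] = [H⁺]² / ([HA]₀ − [H⁺]) = (1.259e-05)² / (0.281 − 1.259e-05) = 5.64e-10.

K_a = 5.64e-10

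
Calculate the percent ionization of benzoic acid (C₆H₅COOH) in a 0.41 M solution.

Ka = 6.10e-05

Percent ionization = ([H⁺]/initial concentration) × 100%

Using Ka equilibrium: x² + Ka×x - Ka×C = 0. Solving: [H⁺] = 4.9706e-03. Percent = (4.9706e-03/0.41) × 100

Percent ionization = 1.21%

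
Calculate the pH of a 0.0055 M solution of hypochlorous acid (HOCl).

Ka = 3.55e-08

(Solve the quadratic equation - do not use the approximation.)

x² + Ka×x - Ka×C = 0. Using quadratic formula: [H⁺] = 1.3955e-05

pH = 4.86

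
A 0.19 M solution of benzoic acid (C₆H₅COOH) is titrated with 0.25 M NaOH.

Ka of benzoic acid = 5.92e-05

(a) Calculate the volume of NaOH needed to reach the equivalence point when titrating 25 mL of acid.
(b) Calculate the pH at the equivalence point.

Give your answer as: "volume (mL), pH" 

moles acid = 0.19 × 25/1000 = 0.00475 mol; V_base = moles/0.25 × 1000 = 19.0 mL. At equivalence only the conjugate base is present: [A⁻] = 0.00475/0.044 = 1.0795e-01 M. Kb = Kw/Ka = 1.69e-10; [OH⁻] = √(Kb × [A⁻]) = 4.2703e-06; pOH = 5.37; pH = 14 - pOH = 8.63.

V = 19.0 mL, pH = 8.63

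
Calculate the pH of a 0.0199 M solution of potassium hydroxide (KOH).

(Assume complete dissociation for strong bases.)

[OH⁻] = 0.0199 M for strong base. pOH = -log[OH⁻] = 1.70, pH = 14 - pOH

pH = 12.30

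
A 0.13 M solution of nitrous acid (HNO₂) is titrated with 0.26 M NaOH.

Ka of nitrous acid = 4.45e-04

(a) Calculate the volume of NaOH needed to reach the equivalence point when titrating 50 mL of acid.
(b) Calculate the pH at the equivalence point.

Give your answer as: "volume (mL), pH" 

moles acid = 0.13 × 50/1000 = 0.0065 mol; V_base = moles/0.26 × 1000 = 25.0 mL. At equivalence only the conjugate base is present: [A⁻] = 0.0065/0.075 = 8.6667e-02 M. Kb = Kw/Ka = 2.25e-11; [OH⁻] = √(Kb × [A⁻]) = 1.3956e-06; pOH = 5.86; pH = 14 - pOH = 8.14.

V = 25.0 mL, pH = 8.14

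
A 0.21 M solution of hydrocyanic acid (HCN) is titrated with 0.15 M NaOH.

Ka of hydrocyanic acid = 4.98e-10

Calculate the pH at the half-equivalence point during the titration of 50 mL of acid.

At half-equivalence [HA] = [A⁻], so Henderson-Hasselbalch gives pH = pKa = -log(4.98e-10) = 9.30.

pH = pKa = 9.30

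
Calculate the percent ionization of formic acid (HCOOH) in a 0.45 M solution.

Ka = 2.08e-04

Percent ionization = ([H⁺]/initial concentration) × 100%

Using Ka equilibrium: x² + Ka×x - Ka×C = 0. Solving: [H⁺] = 9.5713e-03. Percent = (9.5713e-03/0.45) × 100

Percent ionization = 2.13%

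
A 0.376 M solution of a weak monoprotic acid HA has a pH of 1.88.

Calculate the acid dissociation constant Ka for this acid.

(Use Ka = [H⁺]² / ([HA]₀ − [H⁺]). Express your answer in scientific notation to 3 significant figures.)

[H⁺] = 10^(−pH) = 10^(−1.88) = 1.318e-02 M. For HA ⇌ H⁺ + A⁻, Ka = [H⁺][A⁻]/[HA] = [H⁺]² / ([HA]₀ − [H⁺]) = (1.318e-02)² / (0.376 − 1.318e-02) = 4.79e-04.

K_a = 4.79e-04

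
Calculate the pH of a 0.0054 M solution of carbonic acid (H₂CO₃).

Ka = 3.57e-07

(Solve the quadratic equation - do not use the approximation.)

x² + Ka×x - Ka×C = 0. Using quadratic formula: [H⁺] = 4.3729e-05

pH = 4.36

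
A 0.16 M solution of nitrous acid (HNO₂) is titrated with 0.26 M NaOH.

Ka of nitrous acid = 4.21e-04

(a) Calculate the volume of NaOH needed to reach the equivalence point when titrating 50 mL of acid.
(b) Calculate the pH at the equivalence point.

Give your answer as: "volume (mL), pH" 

moles acid = 0.16 × 50/1000 = 0.008 mol; V_base = moles/0.26 × 1000 = 30.8 mL. At equivalence only the conjugate base is present: [A⁻] = 0.008/0.081 = 9.9048e-02 M. Kb = Kw/Ka = 2.38e-11; [OH⁻] = √(Kb × [A⁻]) = 1.5338e-06; pOH = 5.81; pH = 14 - pOH = 8.19.

V = 30.8 mL, pH = 8.19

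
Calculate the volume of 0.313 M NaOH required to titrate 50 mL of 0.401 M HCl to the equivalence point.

At equivalence: moles acid = moles base. moles HCl = 0.401 × 50/1000 = 0.02005 mol. V_base = moles / 0.313 × 1000 = 64.1 mL.

V_{base} = 64.1 mL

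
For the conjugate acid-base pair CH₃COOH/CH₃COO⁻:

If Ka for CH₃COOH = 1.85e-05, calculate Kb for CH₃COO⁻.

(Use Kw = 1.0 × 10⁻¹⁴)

For a conjugate pair Ka × Kb = Kw, so Kb = Kw/Ka = 1.0 × 10⁻¹⁴ / 1.85e-05 = 5.41e-10.

K_b = 5.41e-10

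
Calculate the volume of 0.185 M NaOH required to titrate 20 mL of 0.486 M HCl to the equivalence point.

At equivalence: moles acid = moles base. moles HCl = 0.486 × 20/1000 = 0.00972 mol. V_base = moles / 0.185 × 1000 = 52.5 mL.

V_{base} = 52.5 mL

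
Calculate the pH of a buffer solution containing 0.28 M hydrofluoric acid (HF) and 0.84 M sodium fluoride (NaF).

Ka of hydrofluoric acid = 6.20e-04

pKa = -log(6.20e-04) = 3.21. pH = pKa + log([A⁻]/[HA]) = 3.21 + log(0.84/0.28)

pH = 3.68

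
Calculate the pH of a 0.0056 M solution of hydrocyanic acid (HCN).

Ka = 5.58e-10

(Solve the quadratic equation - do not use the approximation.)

x² + Ka×x - Ka×C = 0. Using quadratic formula: [H⁺] = 1.7674e-06

pH = 5.75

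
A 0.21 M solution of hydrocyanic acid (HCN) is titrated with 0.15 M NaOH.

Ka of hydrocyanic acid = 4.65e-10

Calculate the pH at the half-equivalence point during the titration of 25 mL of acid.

At half-equivalence [HA] = [A⁻], so Henderson-Hasselbalch gives pH = pKa = -log(4.65e-10) = 9.33.

pH = pKa = 9.33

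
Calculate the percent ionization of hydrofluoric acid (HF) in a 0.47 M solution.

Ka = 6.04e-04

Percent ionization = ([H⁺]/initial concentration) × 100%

Using Ka equilibrium: x² + Ka×x - Ka×C = 0. Solving: [H⁺] = 1.6549e-02. Percent = (1.6549e-02/0.47) × 100

Percent ionization = 3.52%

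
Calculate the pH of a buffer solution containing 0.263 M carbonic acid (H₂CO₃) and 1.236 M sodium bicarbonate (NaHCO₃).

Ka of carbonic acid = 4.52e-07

pKa = -log(4.52e-07) = 6.34. pH = pKa + log([A⁻]/[HA]) = 6.34 + log(1.236/0.263)

pH = 7.02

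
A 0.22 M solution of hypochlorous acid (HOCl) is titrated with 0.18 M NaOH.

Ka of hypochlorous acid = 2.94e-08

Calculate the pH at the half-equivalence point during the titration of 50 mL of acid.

At half-equivalence [HA] = [A⁻], so Henderson-Hasselbalch gives pH = pKa = -log(2.94e-08) = 7.53.

pH = pKa = 7.53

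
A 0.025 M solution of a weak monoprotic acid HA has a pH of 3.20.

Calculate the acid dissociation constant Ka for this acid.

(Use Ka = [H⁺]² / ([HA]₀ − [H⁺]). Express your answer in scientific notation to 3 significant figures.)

[H⁺] = 10^(−pH) = 10^(−3.20) = 6.310e-04 M. For HA ⇌ H⁺ + A⁻, Ka = [H⁺][A⁻]/[HA] = [H⁺]² / ([HA]₀ − [H⁺]) = (6.310e-04)² / (0.025 − 6.310e-04) = 1.63e-05.

K_a = 1.63e-05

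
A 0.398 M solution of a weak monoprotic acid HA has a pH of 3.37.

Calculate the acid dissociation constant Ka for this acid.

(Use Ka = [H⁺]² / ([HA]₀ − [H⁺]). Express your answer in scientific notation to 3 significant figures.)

[H⁺] = 10^(−pH) = 10^(−3.37) = 4.266e-04 M. For HA ⇌ H⁺ + A⁻, Ka = [H⁺][A⁻]/[HA] = [H⁺]² / ([HA]₀ − [H⁺]) = (4.266e-04)² / (0.398 − 4.266e-04) = 4.58e-07.

K_a = 4.58e-07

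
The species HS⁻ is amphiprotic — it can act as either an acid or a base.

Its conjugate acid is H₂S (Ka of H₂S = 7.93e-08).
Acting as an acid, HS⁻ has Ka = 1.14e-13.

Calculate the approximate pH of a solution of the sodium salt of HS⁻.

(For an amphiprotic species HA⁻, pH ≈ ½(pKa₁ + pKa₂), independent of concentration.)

pKa₁ = -log(7.93e-08) = 7.10; pKa₂ = -log(1.14e-13) = 12.94. For an amphiprotic species, pH ≈ ½(pKa₁ + pKa₂) = ½(7.10 + 12.94) = 10.02.

pH = 10.02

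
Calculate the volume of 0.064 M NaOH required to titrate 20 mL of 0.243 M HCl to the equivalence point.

At equivalence: moles acid = moles base. moles HCl = 0.243 × 20/1000 = 0.00486 mol. V_base = moles / 0.064 × 1000 = 75.9 mL.

V_{base} = 75.9 mL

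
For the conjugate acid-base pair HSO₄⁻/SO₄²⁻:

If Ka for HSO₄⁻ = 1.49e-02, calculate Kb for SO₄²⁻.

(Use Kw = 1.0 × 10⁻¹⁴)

For a conjugate pair Ka × Kb = Kw, so Kb = Kw/Ka = 1.0 × 10⁻¹⁴ / 1.49e-02 = 6.71e-13.

K_b = 6.71e-13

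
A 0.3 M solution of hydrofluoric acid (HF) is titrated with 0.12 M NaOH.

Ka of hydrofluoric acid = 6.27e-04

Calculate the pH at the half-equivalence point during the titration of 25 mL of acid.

At half-equivalence [HA] = [A⁻], so Henderson-Hasselbalch gives pH = pKa = -log(6.27e-04) = 3.20.

pH = pKa = 3.20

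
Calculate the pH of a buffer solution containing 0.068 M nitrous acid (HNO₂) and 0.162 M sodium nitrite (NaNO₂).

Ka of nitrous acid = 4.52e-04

pKa = -log(4.52e-04) = 3.34. pH = pKa + log([A⁻]/[HA]) = 3.34 + log(0.162/0.068)

pH = 3.72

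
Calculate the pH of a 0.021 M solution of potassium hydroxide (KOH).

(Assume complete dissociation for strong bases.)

[OH⁻] = 0.021 M for strong base. pOH = -log[OH⁻] = 1.68, pH = 14 - pOH

pH = 12.32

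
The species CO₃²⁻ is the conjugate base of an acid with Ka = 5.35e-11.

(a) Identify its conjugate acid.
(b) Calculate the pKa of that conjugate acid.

(a) The conjugate acid is formed by adding one H⁺ to CO₃²⁻, giving HCO₃⁻. (b) pKa = -log(Ka) = -log(5.35e-11) = 10.27.

Conjugate acid: HCO₃⁻; pK_a = 10.27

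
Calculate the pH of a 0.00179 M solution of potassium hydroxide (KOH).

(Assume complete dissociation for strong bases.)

[OH⁻] = 0.00179 M for strong base. pOH = -log[OH⁻] = 2.75, pH = 14 - pOH

pH = 11.25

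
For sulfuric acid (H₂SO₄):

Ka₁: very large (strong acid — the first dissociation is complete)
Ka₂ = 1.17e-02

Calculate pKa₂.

pKa₂ = -log(Ka₂) = -log(1.17e-02) = 1.93.

pK_{a2} = 1.93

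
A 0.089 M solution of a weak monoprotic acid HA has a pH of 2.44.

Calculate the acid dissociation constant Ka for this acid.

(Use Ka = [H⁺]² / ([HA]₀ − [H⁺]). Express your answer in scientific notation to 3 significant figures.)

[H⁺] = 10^(−pH) = 10^(−2.44) = 3.631e-03 M. For HA ⇌ H⁺ + A⁻, Ka = [H⁺][A⁻]/[HA] = [H⁺]² / ([HA]₀ − [H⁺]) = (3.631e-03)² / (0.089 − 3.631e-03) = 1.54e-04.

K_a = 1.54e-04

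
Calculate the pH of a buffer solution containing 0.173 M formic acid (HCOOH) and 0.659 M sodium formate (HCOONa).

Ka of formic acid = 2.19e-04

pKa = -log(2.19e-04) = 3.66. pH = pKa + log([A⁻]/[HA]) = 3.66 + log(0.659/0.173)

pH = 4.24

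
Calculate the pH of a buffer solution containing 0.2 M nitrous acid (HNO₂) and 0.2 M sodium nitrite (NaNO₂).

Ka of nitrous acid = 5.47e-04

pKa = -log(5.47e-04) = 3.26. pH = pKa + log([A⁻]/[HA]) = 3.26 + log(0.2/0.2)

pH = 3.26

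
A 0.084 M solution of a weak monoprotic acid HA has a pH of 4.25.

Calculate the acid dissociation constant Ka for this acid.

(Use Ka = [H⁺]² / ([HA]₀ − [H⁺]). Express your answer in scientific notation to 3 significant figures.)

[H⁺] = 10^(−pH) = 10^(−4.25) = 5.623e-05 M. For HA ⇌ H⁺ + A⁻, Ka = [H⁺][A⁻]/[HA] = [H⁺]² / ([HA]₀ − [H⁺]) = (5.623e-05)² / (0.084 − 5.623e-05) = 3.77e-08.

K_a = 3.77e-08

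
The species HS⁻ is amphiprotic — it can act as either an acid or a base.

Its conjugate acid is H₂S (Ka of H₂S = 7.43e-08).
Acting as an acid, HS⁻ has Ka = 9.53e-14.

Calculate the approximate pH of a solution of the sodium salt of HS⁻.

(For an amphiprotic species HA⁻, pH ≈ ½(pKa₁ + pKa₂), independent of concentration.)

pKa₁ = -log(7.43e-08) = 7.13; pKa₂ = -log(9.53e-14) = 13.02. For an amphiprotic species, pH ≈ ½(pKa₁ + pKa₂) = ½(7.13 + 13.02) = 10.07.

pH = 10.07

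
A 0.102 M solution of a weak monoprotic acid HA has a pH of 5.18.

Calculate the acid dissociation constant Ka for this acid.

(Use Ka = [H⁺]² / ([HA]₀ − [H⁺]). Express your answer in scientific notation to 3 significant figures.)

[H⁺] = 10^(−pH) = 10^(−5.18) = 6.607e-06 M. For HA ⇌ H⁺ + A⁻, Ka = [H⁺][A⁻]/[HA] = [H⁺]² / ([HA]₀ − [H⁺]) = (6.607e-06)² / (0.102 − 6.607e-06) = 4.28e-10.

K_a = 4.28e-10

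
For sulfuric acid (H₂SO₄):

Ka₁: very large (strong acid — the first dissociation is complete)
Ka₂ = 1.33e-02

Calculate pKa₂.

pKa₂ = -log(Ka₂) = -log(1.33e-02) = 1.88.

pK_{a2} = 1.88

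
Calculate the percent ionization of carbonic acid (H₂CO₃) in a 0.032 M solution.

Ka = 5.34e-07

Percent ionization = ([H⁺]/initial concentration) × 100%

Using Ka equilibrium: x² + Ka×x - Ka×C = 0. Solving: [H⁺] = 1.3045e-04. Percent = (1.3045e-04/0.032) × 100

Percent ionization = 0.408%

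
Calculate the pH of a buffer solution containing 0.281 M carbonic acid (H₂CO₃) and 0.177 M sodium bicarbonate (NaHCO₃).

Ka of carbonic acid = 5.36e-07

pKa = -log(5.36e-07) = 6.27. pH = pKa + log([A⁻]/[HA]) = 6.27 + log(0.177/0.281)

pH = 6.07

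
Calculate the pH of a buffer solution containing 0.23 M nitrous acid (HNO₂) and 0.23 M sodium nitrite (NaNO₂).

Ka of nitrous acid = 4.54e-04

pKa = -log(4.54e-04) = 3.34. pH = pKa + log([A⁻]/[HA]) = 3.34 + log(0.23/0.23)

pH = 3.34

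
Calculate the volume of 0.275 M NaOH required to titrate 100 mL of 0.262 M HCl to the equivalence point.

At equivalence: moles acid = moles base. moles HCl = 0.262 × 100/1000 = 0.0262 mol. V_base = moles / 0.275 × 1000 = 95.3 mL.

V_{base} = 95.3 mL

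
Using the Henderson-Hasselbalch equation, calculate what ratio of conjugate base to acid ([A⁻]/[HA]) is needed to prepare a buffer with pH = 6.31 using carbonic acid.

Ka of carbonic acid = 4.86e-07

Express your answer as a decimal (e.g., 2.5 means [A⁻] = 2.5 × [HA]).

pKa = -log(4.86e-07) = 6.3134. pH = pKa + log([A⁻]/[HA]), so log([A⁻]/[HA]) = pH − pKa = 6.31 − 6.3134 = -0.0034. [A⁻]/[HA] = 10^(-0.0034) = 0.992

[A⁻]/[HA] = 0.992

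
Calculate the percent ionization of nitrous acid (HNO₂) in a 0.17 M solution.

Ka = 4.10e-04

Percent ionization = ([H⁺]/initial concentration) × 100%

Using Ka equilibrium: x² + Ka×x - Ka×C = 0. Solving: [H⁺] = 8.1462e-03. Percent = (8.1462e-03/0.17) × 100

Percent ionization = 4.79%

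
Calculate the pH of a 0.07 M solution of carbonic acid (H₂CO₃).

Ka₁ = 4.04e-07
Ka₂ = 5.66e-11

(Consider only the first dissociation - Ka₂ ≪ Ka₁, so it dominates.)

First dissociation dominates. From Ka₁ = [H⁺][HA⁻]/[H₂A], x² + Ka₁·x − Ka₁·C = 0 with C = 0.07 M and Ka₁ = 4.04e-07. Solving: [H⁺] = (−Ka₁ + √(Ka₁² + 4·Ka₁·C)) / 2 = 1.6796e-04 M. pH = -log(1.6796e-04) = 3.77.

pH = 3.77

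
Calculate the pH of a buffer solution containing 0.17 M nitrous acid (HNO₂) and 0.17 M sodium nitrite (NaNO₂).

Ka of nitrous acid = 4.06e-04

pKa = -log(4.06e-04) = 3.39. pH = pKa + log([A⁻]/[HA]) = 3.39 + log(0.17/0.17)

pH = 3.39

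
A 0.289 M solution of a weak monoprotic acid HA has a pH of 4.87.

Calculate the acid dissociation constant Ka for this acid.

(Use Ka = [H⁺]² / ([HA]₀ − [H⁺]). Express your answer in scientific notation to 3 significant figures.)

[H⁺] = 10^(−pH) = 10^(−4.87) = 1.349e-05 M. For HA ⇌ H⁺ + A⁻, Ka = [H⁺][A⁻]/[HA] = [H⁺]² / ([HA]₀ − [H⁺]) = (1.349e-05)² / (0.289 − 1.349e-05) = 6.30e-10.

K_a = 6.30e-10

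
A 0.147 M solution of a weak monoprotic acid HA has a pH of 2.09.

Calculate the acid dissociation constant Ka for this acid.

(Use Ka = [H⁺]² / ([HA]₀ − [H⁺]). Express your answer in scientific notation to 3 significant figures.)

[H⁺] = 10^(−pH) = 10^(−2.09) = 8.128e-03 M. For HA ⇌ H⁺ + A⁻, Ka = [H⁺][A⁻]/[HA] = [H⁺]² / ([HA]₀ − [H⁺]) = (8.128e-03)² / (0.147 − 8.128e-03) = 4.76e-04.

K_a = 4.76e-04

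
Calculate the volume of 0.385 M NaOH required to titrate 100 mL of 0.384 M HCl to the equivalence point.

At equivalence: moles acid = moles base. moles HCl = 0.384 × 100/1000 = 0.0384 mol. V_base = moles / 0.385 × 1000 = 99.7 mL.

V_{base} = 99.7 mL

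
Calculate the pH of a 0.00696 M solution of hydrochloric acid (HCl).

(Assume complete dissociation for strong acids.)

[H⁺] = 0.00696 M for strong acid. pH = -log[H⁺] = -log(0.00696)

pH = 2.16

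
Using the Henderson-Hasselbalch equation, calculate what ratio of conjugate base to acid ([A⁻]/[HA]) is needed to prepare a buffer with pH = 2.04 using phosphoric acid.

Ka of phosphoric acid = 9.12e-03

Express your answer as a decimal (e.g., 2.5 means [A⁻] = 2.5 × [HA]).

pKa = -log(9.12e-03) = 2.0400. pH = pKa + log([A⁻]/[HA]), so log([A⁻]/[HA]) = pH − pKa = 2.04 − 2.0400 = -0.0000. [A⁻]/[HA] = 10^(-0.0000) = 1.00

[A⁻]/[HA] = 1.00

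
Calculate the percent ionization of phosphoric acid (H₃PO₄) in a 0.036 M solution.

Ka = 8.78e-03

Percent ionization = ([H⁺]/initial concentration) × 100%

Using Ka equilibrium: x² + Ka×x - Ka×C = 0. Solving: [H⁺] = 1.3923e-02. Percent = (1.3923e-02/0.036) × 100

Percent ionization = 38.7%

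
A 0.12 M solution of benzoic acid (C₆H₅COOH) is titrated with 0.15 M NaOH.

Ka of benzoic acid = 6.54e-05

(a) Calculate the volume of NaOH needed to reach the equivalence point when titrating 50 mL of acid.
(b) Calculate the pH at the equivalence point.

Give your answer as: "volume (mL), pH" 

moles acid = 0.12 × 50/1000 = 0.006 mol; V_base = moles/0.15 × 1000 = 40.0 mL. At equivalence only the conjugate base is present: [A⁻] = 0.006/0.090 = 6.6667e-02 M. Kb = Kw/Ka = 1.53e-10; [OH⁻] = √(Kb × [A⁻]) = 3.1928e-06; pOH = 5.50; pH = 14 - pOH = 8.50.

V = 40.0 mL, pH = 8.50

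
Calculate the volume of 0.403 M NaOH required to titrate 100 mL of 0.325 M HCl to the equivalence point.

At equivalence: moles acid = moles base. moles HCl = 0.325 × 100/1000 = 0.0325 mol. V_base = moles / 0.403 × 1000 = 80.6 mL.

V_{base} = 80.6 mL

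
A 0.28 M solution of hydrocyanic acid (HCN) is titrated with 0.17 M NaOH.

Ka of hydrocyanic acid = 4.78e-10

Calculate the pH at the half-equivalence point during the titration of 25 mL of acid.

At half-equivalence [HA] = [A⁻], so Henderson-Hasselbalch gives pH = pKa = -log(4.78e-10) = 9.32.

pH = pKa = 9.32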